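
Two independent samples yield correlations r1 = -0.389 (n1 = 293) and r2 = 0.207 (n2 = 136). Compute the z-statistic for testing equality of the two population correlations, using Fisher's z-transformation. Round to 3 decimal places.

-5.927

Fisher z-transforms: z1 = atanh(-0.389) = -0.410621, z2 = atanh(0.207) = 0.210035; difference d = -0.620656
Var(d) = 1/290 + 1/133 = 0.0034483 + 0.0075188 = 0.0109671
z = d/√Var(d) = -0.620656 / √0.0109671 = -0.620656 / 0.104724 = -5.927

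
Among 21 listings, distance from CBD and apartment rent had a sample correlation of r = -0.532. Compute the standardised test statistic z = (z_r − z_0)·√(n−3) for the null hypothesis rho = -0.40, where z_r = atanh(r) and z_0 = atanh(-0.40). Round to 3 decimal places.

Fisher z: atanh(-0.532) = -0.592931, atanh(-0.40) = -0.423649
z = (z_r − z_0)·√(n−3) = (-0.592931 − (-0.423649))·√18 = -0.169282 · 4.242641 = -0.718

-0.718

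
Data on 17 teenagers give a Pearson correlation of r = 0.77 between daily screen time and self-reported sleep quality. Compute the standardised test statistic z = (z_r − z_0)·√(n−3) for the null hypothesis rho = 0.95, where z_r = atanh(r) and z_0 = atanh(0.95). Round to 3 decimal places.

Fisher z: atanh(0.77) = 1.020328, atanh(0.95) = 1.831781
z = (z_r − z_0)·√(n−3) = (1.020328 − 1.831781)·√14 = -0.811453 · 3.741657 = -3.036

-3.036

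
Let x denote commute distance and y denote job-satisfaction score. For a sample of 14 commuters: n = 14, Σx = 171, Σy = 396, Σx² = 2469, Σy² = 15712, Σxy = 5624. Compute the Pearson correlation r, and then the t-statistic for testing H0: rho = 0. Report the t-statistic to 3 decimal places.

2.604

Numerator: nΣxy − (Σx)(Σy) = 14·5624 − (171)(396) = 11020
Denominator: √[(nΣx²−(Σx)²)(nΣy²−(Σy)²)]
  nΣx²−(Σx)² = 14·2469 − 29241 = 5325;  nΣy²−(Σy)² = 14·15712 − 156816 = 63152
  √(5325·63152) = √336284400 = 18338.0588
r = 11020 / 18338.0588 = 0.6009
t = r·√(n−2)/√(1−r²) = 0.6009·√12 / √(1−0.361081) = 2.081579 / 0.799324 = 2.604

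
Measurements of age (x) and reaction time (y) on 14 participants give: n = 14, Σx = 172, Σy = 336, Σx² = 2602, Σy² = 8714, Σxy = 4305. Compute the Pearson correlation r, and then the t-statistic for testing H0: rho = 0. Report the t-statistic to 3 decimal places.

S_xy = nΣxy − ΣxΣy = 14·4305 − 172·336 = 60270 − 57792 = 2478
S_xx = nΣx² − (Σx)² = 14·2602 − 172² = 36428 − 29584 = 6844
S_yy = nΣy² − (Σy)² = 14·8714 − 336² = 121996 − 112896 = 9100
r = S_xy / √(S_xx·S_yy) = 2478 / √(6844·9100) = 2478 / √62280400 = 2478 / 7891.7932 = 0.3140
t = r·√(n−2)/√(1−r²) = 0.3140·√12 / √(1−0.098596) = 1.087728 / 0.949423 = 1.146

1.146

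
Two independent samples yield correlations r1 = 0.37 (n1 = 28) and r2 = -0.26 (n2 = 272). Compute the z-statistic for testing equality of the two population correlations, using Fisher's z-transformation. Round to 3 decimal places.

z1 = atanh(0.37) = 0.388423,  z2 = atanh(-0.26) = -0.266108
SE = √(1/(n1−3) + 1/(n2−3)) = √(1/25 + 1/269) = √(0.0400000 + 0.0037175) = √0.0437175 = 0.209087
z = (z1 − z2)/SE = (0.388423 − (-0.266108)) / 0.209087 = 0.654531 / 0.209087 = 3.130

3.130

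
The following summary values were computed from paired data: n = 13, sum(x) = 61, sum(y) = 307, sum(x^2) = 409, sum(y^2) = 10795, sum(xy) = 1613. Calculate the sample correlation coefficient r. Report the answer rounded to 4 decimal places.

0.2614

S_xy = nΣxy − ΣxΣy = 13·1613 − 61·307 = 20969 − 18727 = 2242
S_xx = nΣx² − (Σx)² = 13·409 − 61² = 5317 − 3721 = 1596
S_yy = nΣy² − (Σy)² = 13·10795 − 307² = 140335 − 94249 = 46086
r = S_xy / √(S_xx·S_yy) = 2242 / √(1596·46086) = 2242 / √73553256 = 2242 / 8576.3195 = 0.2614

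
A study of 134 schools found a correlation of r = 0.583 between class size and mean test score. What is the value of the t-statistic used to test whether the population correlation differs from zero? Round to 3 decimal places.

8.244

t = r·√(n−2) / √(1−r²) with r = 0.583, n = 134
  = 0.583·√132 / √(1 − 0.339889)
  = 0.583·11.489125 / 0.812472
  = 6.698160 / 0.812472 = 8.244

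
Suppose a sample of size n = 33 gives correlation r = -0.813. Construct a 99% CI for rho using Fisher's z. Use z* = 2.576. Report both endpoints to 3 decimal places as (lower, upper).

z_r = atanh(-0.813) = -1.135815;  SE = 1/√(n−3) = 1/√30 = 0.182574
z-limits: -1.135815 ± 2.576·0.182574 = -1.135815 ± 0.470311 = [-1.606126, -0.665504]
ρ-limits: (tanh -1.606126, tanh -0.665504) = (-0.923, -0.582)

(-0.923, -0.582)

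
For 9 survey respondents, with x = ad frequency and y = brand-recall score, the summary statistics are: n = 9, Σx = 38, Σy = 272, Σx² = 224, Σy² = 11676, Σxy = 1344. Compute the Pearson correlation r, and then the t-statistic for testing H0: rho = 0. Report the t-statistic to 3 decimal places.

1.215

Numerator: nΣxy − (Σx)(Σy) = 9·1344 − (38)(272) = 1760
Denominator: √[(nΣx²−(Σx)²)(nΣy²−(Σy)²)]
  nΣx²−(Σx)² = 9·224 − 1444 = 572;  nΣy²−(Σy)² = 9·11676 − 73984 = 31100
  √(572·31100) = √17789200 = 4217.7245
r = 1760 / 4217.7245 = 0.4173
t = r·√(n−2)/√(1−r²) = 0.4173·√7 / √(1−0.174139) = 1.104072 / 0.908769 = 1.215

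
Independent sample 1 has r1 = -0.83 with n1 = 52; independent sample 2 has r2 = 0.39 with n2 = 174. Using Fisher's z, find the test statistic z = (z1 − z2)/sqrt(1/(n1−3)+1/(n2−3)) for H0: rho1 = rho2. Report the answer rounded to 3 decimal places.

Fisher z-transforms: z1 = atanh(-0.83) = -1.188136, z2 = atanh(0.39) = 0.411800; difference d = -1.599936
Var(d) = 1/49 + 1/171 = 0.0204082 + 0.0058480 = 0.0262562
z = d/√Var(d) = -1.599936 / √0.0262562 = -1.599936 / 0.162038 = -9.874

-9.874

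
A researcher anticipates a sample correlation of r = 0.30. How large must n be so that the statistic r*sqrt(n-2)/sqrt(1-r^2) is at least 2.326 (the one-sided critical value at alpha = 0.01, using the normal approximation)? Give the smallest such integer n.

57

Need r·√(n−2)/√(1−r²) ≥ 2.326
√(n−2) ≥ 2.326·√(1−0.0900) / 0.30 = 2.326·0.953939 / 0.30 = 7.3962
n−2 ≥ 54.7038  ⇒  n ≥ 56.7038
Smallest integer n = 57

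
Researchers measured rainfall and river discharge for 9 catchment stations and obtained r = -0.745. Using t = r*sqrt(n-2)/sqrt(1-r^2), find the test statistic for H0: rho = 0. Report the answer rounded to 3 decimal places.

-2.955

1 − r² = 1 − 0.555025 = 0.444975;  √(1−r²) = 0.667064
√(n−2) = √7 = 2.645751
t = r·√(n−2)/√(1−r²) = -0.745 · 2.645751 / 0.667064 = -2.955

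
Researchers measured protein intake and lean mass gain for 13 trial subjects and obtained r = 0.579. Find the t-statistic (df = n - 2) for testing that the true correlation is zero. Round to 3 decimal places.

1 − r² = 1 − 0.335241 = 0.664759;  √(1−r²) = 0.815328
√(n−2) = √11 = 3.316625
t = r·√(n−2)/√(1−r²) = 0.579 · 3.316625 / 0.815328 = 2.355

2.355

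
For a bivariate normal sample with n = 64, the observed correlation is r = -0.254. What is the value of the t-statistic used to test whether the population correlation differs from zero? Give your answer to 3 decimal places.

-2.068

t = r·√(n−2) / √(1−r²) with r = -0.254, n = 64
  = -0.254·√62 / √(1 − 0.064516)
  = -0.254·7.874008 / 0.967204
  = -1.999998 / 0.967204 = -2.068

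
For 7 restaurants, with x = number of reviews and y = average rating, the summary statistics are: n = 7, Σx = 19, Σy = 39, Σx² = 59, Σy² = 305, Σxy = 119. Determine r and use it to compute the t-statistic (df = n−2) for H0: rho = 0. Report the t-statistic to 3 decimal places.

1.343

Numerator: nΣxy − (Σx)(Σy) = 7·119 − (19)(39) = 92
Denominator: √[(nΣx²−(Σx)²)(nΣy²−(Σy)²)]
  nΣx²−(Σx)² = 7·59 − 361 = 52;  nΣy²−(Σy)² = 7·305 − 1521 = 614
  √(52·614) = √31928 = 178.6841
r = 92 / 178.6841 = 0.5149
t = r·√(n−2)/√(1−r²) = 0.5149·√5 / √(1−0.265122) = 1.151351 / 0.857250 = 1.343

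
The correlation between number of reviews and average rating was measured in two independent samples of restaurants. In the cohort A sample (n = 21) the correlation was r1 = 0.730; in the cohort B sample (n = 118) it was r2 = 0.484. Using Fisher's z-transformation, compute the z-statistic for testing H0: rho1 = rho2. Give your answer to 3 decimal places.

z1 = atanh(0.730) = 0.928727,  z2 = atanh(0.484) = 0.528195
SE = √(1/(n1−3) + 1/(n2−3)) = √(1/18 + 1/115) = √(0.0555556 + 0.0086957) = √0.0642513 = 0.253478
z = (z1 − z2)/SE = (0.928727 − 0.528195) / 0.253478 = 0.400532 / 0.253478 = 1.580

1.580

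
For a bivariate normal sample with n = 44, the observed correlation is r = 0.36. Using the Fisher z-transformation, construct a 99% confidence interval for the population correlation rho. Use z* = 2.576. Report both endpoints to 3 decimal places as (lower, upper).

z_r = atanh(0.36) = 0.376886;  SE = 1/√(n−3) = 1/√41 = 0.156174
z-limits: 0.376886 ± 2.576·0.156174 = 0.376886 ± 0.402304 = [-0.025418, 0.779190]
ρ-limits: (tanh -0.025418, tanh 0.779190) = (-0.025, 0.652)

(-0.025, 0.652)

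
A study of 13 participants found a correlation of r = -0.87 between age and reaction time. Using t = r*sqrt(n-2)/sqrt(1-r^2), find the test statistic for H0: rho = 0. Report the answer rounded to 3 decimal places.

-5.852

t = r·√(n−2) / √(1−r²) with r = -0.87, n = 13
  = -0.87·√11 / √(1 − 0.7569)
  = -0.87·3.316625 / 0.493052
  = -2.885464 / 0.493052 = -5.852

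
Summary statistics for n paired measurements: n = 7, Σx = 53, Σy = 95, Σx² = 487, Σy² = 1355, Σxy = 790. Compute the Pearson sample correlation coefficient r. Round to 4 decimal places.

0.9422

S_xy = nΣxy − ΣxΣy = 7·790 − 53·95 = 5530 − 5035 = 495
S_xx = nΣx² − (Σx)² = 7·487 − 53² = 3409 − 2809 = 600
S_yy = nΣy² − (Σy)² = 7·1355 − 95² = 9485 − 9025 = 460
r = S_xy / √(S_xx·S_yy) = 495 / √(600·460) = 495 / √276000 = 495 / 525.3570 = 0.9422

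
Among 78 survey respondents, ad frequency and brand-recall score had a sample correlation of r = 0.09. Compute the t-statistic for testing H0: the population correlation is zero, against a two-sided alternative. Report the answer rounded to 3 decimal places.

0.788

1 − r² = 1 − 0.0081 = 0.9919;  √(1−r²) = 0.995942
√(n−2) = √76 = 8.717798
t = r·√(n−2)/√(1−r²) = 0.09 · 8.717798 / 0.995942 = 0.788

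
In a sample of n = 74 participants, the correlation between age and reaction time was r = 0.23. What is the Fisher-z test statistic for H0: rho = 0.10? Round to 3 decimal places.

z_r = atanh(0.23) = 0.234189,  z_0 = atanh(0.10) = 0.100335
SE = 1/√(n−3) = 1/√71 = 0.118678
z = (z_r − z_0)/SE = (0.234189 − 0.100335) / 0.118678 = 0.133854 / 0.118678 = 1.128

1.128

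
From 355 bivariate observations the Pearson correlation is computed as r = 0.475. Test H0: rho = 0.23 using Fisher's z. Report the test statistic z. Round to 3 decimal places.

5.297

Fisher z: atanh(0.475) = 0.516508, atanh(0.23) = 0.234189
z = (z_r − z_0)·√(n−3) = (0.516508 − 0.234189)·√352 = 0.282319 · 18.761663 = 5.297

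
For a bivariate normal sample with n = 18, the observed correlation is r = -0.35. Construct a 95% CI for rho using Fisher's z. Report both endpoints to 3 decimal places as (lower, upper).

Fisher z: z_r = atanh(r) = ½·ln((1+(-0.35))/(1−(-0.35))) = -0.365444
SE(z) = 1/√(n−3) = 1/√15 = 0.258199
95% ⇒ z* = 1.960; margin = 1.960·0.258199 = 0.506070
CI on z-scale: (-0.871514, 0.140626)
Back-transform: tanh(-0.871514) = -0.702143, tanh(0.140626) = 0.139706

(-0.702, 0.140)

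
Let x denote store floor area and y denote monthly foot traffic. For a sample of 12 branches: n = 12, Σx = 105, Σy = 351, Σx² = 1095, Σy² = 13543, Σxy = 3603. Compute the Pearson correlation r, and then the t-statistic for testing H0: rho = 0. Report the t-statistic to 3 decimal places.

S_xy = nΣxy − ΣxΣy = 12·3603 − 105·351 = 43236 − 36855 = 6381
S_xx = nΣx² − (Σx)² = 12·1095 − 105² = 13140 − 11025 = 2115
S_yy = nΣy² − (Σy)² = 12·13543 − 351² = 162516 − 123201 = 39315
r = S_xy / √(S_xx·S_yy) = 6381 / √(2115·39315) = 6381 / √83151225 = 6381 / 9118.7294 = 0.6998
t = r·√(n−2)/√(1−r²) = 0.6998·√10 / √(1−0.489720) = 2.212962 / 0.714339 = 3.098

3.098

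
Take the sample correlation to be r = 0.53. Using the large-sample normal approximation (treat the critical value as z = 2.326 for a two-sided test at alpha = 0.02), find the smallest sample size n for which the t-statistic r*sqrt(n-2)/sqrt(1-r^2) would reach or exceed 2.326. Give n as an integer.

Need r·√(n−2)/√(1−r²) ≥ 2.326
√(n−2) ≥ 2.326·√(1−0.2809) / 0.53 = 2.326·0.847998 / 0.53 = 3.7216
n−2 ≥ 13.8503  ⇒  n ≥ 15.8503
Smallest integer n = 16

16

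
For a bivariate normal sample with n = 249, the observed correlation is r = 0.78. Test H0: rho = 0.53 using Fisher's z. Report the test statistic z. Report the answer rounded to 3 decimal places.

z_r = atanh(0.78) = 1.045371,  z_0 = atanh(0.53) = 0.590145
SE = 1/√(n−3) = 1/√246 = 0.063758
z = (z_r − z_0)/SE = (1.045371 − 0.590145) / 0.063758 = 0.455226 / 0.063758 = 7.140

7.140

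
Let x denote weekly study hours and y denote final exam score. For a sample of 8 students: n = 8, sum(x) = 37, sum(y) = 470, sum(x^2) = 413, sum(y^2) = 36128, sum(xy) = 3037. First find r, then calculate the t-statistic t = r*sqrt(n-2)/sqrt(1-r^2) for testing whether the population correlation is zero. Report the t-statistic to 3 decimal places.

S_xy = nΣxy − ΣxΣy = 8·3037 − 37·470 = 24296 − 17390 = 6906
S_xx = nΣx² − (Σx)² = 8·413 − 37² = 3304 − 1369 = 1935
S_yy = nΣy² − (Σy)² = 8·36128 − 470² = 289024 − 220900 = 68124
r = S_xy / √(S_xx·S_yy) = 6906 / √(1935·68124) = 6906 / √131819940 = 6906 / 11481.2865 = 0.6015
t = r·√(n−2)/√(1−r²) = 0.6015·√6 / √(1−0.361802) = 1.473368 / 0.798873 = 1.844

1.844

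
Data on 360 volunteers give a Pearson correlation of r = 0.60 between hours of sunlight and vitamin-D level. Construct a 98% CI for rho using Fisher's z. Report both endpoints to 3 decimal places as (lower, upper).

z_r = atanh(0.60) = 0.693147;  SE = 1/√(n−3) = 1/√357 = 0.052926
z-limits: 0.693147 ± 2.326·0.052926 = 0.693147 ± 0.123106 = [0.570041, 0.816253]
ρ-limits: (tanh 0.570041, tanh 0.816253) = (0.515, 0.673)

(0.515, 0.673)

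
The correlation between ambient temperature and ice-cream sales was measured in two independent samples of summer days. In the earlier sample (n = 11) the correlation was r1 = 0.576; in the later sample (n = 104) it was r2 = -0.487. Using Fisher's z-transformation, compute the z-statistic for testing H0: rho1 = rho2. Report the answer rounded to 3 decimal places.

Fisher z-transforms: z1 = atanh(0.576) = 0.656456, z2 = atanh(-0.487) = -0.532120; difference d = 1.188576
Var(d) = 1/8 + 1/101 = 0.1250000 + 0.0099010 = 0.1349010
z = d/√Var(d) = 1.188576 / √0.1349010 = 1.188576 / 0.367289 = 3.236

3.236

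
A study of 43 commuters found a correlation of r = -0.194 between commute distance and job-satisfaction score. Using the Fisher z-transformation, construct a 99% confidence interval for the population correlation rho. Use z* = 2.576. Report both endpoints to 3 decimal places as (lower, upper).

Fisher z: z_r = atanh(r) = ½·ln((1+(-0.194))/(1−(-0.194))) = -0.196490
SE(z) = 1/√(n−3) = 1/√40 = 0.158114
99% ⇒ z* = 2.576; margin = 2.576·0.158114 = 0.407302
CI on z-scale: (-0.603792, 0.210812)
Back-transform: tanh(-0.603792) = -0.539742, tanh(0.210812) = 0.207744

(-0.540, 0.208)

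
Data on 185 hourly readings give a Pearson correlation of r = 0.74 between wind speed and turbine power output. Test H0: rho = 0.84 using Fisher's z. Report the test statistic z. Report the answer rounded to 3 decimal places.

-3.652

Fisher z: atanh(0.74) = 0.950479, atanh(0.84) = 1.221174
z = (z_r − z_0)·√(n−3) = (0.950479 − 1.221174)·√182 = -0.270695 · 13.490738 = -3.652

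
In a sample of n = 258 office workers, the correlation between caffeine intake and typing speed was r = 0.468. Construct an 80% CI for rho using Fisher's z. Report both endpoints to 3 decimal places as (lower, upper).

(0.403, 0.528)

z_r = atanh(0.468) = 0.507506;  SE = 1/√(n−3) = 1/√255 = 0.062622
z-limits: 0.507506 ± 1.282·0.062622 = 0.507506 ± 0.080281 = [0.427225, 0.587787]
ρ-limits: (tanh 0.427225, tanh 0.587787) = (0.403, 0.528)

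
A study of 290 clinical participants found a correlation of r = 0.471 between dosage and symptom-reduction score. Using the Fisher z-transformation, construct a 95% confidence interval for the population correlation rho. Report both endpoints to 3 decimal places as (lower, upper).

(0.376, 0.556)

z_r = atanh(0.471) = 0.511355;  SE = 1/√(n−3) = 1/√287 = 0.059028
z-limits: 0.511355 ± 1.960·0.059028 = 0.511355 ± 0.115695 = [0.395660, 0.627050]
ρ-limits: (tanh 0.395660, tanh 0.627050) = (0.376, 0.556)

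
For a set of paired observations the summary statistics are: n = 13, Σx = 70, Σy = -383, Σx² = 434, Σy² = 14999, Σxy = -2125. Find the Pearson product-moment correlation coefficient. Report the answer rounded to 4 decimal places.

S_xy = nΣxy − ΣxΣy = 13·(-2125) − 70·(-383) = -27625 − (-26810) = -815
S_xx = nΣx² − (Σx)² = 13·434 − 70² = 5642 − 4900 = 742
S_yy = nΣy² − (Σy)² = 13·14999 − (-383)² = 194987 − 146689 = 48298
r = S_xy / √(S_xx·S_yy) = -815 / √(742·48298) = -815 / √35837116 = -815 / 5986.4109 = -0.1361

-0.1361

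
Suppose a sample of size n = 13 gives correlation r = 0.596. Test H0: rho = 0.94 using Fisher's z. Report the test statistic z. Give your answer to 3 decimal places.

z_r = atanh(0.596) = 0.686920,  z_0 = atanh(0.94) = 1.738049
SE = 1/√(n−3) = 1/√10 = 0.316228
z = (z_r − z_0)/SE = (0.686920 − 1.738049) / 0.316228 = -1.051129 / 0.316228 = -3.324

-3.324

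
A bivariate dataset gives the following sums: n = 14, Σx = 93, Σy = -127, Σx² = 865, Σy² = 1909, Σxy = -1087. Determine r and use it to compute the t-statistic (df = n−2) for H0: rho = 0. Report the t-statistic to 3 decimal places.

S_xy = nΣxy − ΣxΣy = 14·(-1087) − 93·(-127) = -15218 − (-11811) = -3407
S_xx = nΣx² − (Σx)² = 14·865 − 93² = 12110 − 8649 = 3461
S_yy = nΣy² − (Σy)² = 14·1909 − (-127)² = 26726 − 16129 = 10597
r = S_xy / √(S_xx·S_yy) = -3407 / √(3461·10597) = -3407 / √36676217 = -3407 / 6056.0892 = -0.5626
t = r·√(n−2)/√(1−r²) = -0.5626·√12 / √(1−0.316519) = -1.948904 / 0.826729 = -2.357

-2.357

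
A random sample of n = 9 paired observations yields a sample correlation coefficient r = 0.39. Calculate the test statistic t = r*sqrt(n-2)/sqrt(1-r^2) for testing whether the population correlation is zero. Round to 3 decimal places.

t = r·√(n−2) / √(1−r²) with r = 0.39, n = 9
  = 0.39·√7 / √(1 − 0.1521)
  = 0.39·2.645751 / 0.920815
  = 1.031843 / 0.920815 = 1.121

1.121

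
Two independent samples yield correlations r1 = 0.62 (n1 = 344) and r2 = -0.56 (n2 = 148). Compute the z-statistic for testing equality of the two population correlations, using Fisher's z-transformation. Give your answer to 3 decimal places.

13.696

z1 = atanh(0.62) = 0.725005,  z2 = atanh(-0.56) = -0.632833
SE = √(1/(n1−3) + 1/(n2−3)) = √(1/341 + 1/145) = √(0.0029326 + 0.0068966) = √0.0098292 = 0.099142
z = (z1 − z2)/SE = (0.725005 − (-0.632833)) / 0.099142 = 1.357838 / 0.099142 = 13.696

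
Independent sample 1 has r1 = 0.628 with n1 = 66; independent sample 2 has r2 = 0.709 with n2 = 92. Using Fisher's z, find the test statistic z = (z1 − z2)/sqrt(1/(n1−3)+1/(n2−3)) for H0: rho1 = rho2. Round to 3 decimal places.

Fisher z-transforms: z1 = atanh(0.628) = 0.738107, z2 = atanh(0.709) = 0.885170; difference d = -0.147063
Var(d) = 1/63 + 1/89 = 0.0158730 + 0.0112360 = 0.0271090
z = d/√Var(d) = -0.147063 / √0.0271090 = -0.147063 / 0.164648 = -0.893

-0.893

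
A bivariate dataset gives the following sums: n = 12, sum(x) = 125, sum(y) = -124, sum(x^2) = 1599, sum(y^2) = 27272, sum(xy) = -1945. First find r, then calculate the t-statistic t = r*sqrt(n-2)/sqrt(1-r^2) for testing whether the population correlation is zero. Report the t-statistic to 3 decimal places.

-0.765

S_xy = nΣxy − ΣxΣy = 12·(-1945) − 125·(-124) = -23340 − (-15500) = -7840
S_xx = nΣx² − (Σx)² = 12·1599 − 125² = 19188 − 15625 = 3563
S_yy = nΣy² − (Σy)² = 12·27272 − (-124)² = 327264 − 15376 = 311888
r = S_xy / √(S_xx·S_yy) = -7840 / √(3563·311888) = -7840 / √1111256944 = -7840 / 33335.5208 = -0.2352
t = r·√(n−2)/√(1−r²) = -0.2352·√10 / √(1−0.055319) = -0.743768 / 0.971947 = -0.765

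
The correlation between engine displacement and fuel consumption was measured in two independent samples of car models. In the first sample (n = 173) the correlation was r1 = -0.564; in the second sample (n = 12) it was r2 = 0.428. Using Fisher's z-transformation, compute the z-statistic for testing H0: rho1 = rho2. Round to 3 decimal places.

Fisher z-transforms: z1 = atanh(-0.564) = -0.638680, z2 = atanh(0.428) = 0.457446; difference d = -1.096126
Var(d) = 1/170 + 1/9 = 0.0058824 + 0.1111111 = 0.1169935
z = d/√Var(d) = -1.096126 / √0.1169935 = -1.096126 / 0.342043 = -3.205

-3.205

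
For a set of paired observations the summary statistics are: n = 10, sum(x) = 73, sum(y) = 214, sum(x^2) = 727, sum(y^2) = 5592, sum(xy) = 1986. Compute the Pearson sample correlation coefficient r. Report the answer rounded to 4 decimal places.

0.9560

Numerator: nΣxy − (Σx)(Σy) = 10·1986 − (73)(214) = 4238
Denominator: √[(nΣx²−(Σx)²)(nΣy²−(Σy)²)]
  nΣx²−(Σx)² = 10·727 − 5329 = 1941;  nΣy²−(Σy)² = 10·5592 − 45796 = 10124
  √(1941·10124) = √19650684 = 4432.9092
r = 4238 / 4432.9092 = 0.9560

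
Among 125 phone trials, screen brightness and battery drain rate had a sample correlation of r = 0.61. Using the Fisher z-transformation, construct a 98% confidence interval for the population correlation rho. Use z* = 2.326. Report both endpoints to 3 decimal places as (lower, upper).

Fisher z: z_r = atanh(r) = ½·ln((1+0.61)/(1−0.61)) = 0.708921
SE(z) = 1/√(n−3) = 1/√122 = 0.090536
98% ⇒ z* = 2.326; margin = 2.326·0.090536 = 0.210587
CI on z-scale: (0.498334, 0.919508)
Back-transform: tanh(0.498334) = 0.460806, tanh(0.919508) = 0.725665

(0.461, 0.726)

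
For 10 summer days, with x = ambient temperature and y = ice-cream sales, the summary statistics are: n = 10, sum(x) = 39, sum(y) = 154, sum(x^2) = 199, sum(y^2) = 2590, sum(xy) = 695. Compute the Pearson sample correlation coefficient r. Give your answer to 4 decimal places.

Numerator: nΣxy − (Σx)(Σy) = 10·695 − (39)(154) = 944
Denominator: √[(nΣx²−(Σx)²)(nΣy²−(Σy)²)]
  nΣx²−(Σx)² = 10·199 − 1521 = 469;  nΣy²−(Σy)² = 10·2590 − 23716 = 2184
  √(469·2184) = √1024296 = 1012.0751
r = 944 / 1012.0751 = 0.9327

0.9327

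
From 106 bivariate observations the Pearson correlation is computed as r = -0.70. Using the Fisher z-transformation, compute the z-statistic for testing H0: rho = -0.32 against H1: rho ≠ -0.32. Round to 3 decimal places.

z_r = atanh(-0.70) = -0.867301,  z_0 = atanh(-0.32) = -0.331647
SE = 1/√(n−3) = 1/√103 = 0.098533
z = (z_r − z_0)/SE = (-0.867301 − (-0.331647)) / 0.098533 = -0.535654 / 0.098533 = -5.436

-5.436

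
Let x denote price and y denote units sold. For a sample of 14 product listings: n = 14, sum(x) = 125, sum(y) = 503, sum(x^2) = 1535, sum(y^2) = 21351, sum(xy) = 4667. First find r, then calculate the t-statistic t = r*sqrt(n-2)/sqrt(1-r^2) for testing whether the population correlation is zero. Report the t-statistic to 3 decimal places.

Numerator: nΣxy − (Σx)(Σy) = 14·4667 − (125)(503) = 2463
Denominator: √[(nΣx²−(Σx)²)(nΣy²−(Σy)²)]
  nΣx²−(Σx)² = 14·1535 − 15625 = 5865;  nΣy²−(Σy)² = 14·21351 − 253009 = 45905
  √(5865·45905) = √269232825 = 16408.3157
r = 2463 / 16408.3157 = 0.1501
t = r·√(n−2)/√(1−r²) = 0.1501·√12 / √(1−0.022530) = 0.519962 / 0.988671 = 0.526

0.526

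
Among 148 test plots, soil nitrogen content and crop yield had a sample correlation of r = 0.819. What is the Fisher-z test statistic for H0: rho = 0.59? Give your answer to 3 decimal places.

Fisher z: atanh(0.819) = 1.153773, atanh(0.59) = 0.677666
z = (z_r − z_0)·√(n−3) = (1.153773 − 0.677666)·√145 = 0.476107 · 12.041595 = 5.733

5.733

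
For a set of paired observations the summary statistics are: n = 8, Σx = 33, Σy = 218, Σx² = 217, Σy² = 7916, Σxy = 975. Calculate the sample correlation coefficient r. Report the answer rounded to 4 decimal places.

S_xy = nΣxy − ΣxΣy = 8·975 − 33·218 = 7800 − 7194 = 606
S_xx = nΣx² − (Σx)² = 8·217 − 33² = 1736 − 1089 = 647
S_yy = nΣy² − (Σy)² = 8·7916 − 218² = 63328 − 47524 = 15804
r = S_xy / √(S_xx·S_yy) = 606 / √(647·15804) = 606 / √10225188 = 606 / 3197.6848 = 0.1895

0.1895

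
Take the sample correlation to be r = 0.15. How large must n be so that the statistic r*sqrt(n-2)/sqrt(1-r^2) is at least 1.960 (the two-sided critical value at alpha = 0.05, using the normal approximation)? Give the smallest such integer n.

169

r√(n−2)/√(1−r²) ≥ 1.960  ⇔  n−2 ≥ (1.960)²·(1−r²)/r²
(1−r²)/r² = (1−0.0225)/0.0225 = 43.4444
n ≥ 2 + 3.8416·43.4444 = 2 + 166.8960 = 168.8960
⌈168.8960⌉ = 169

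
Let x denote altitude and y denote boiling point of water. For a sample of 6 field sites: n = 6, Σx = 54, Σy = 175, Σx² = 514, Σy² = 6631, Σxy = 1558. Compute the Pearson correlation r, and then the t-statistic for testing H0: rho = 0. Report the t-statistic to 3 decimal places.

-0.165

Numerator: nΣxy − (Σx)(Σy) = 6·1558 − (54)(175) = -102
Denominator: √[(nΣx²−(Σx)²)(nΣy²−(Σy)²)]
  nΣx²−(Σx)² = 6·514 − 2916 = 168;  nΣy²−(Σy)² = 6·6631 − 30625 = 9161
  √(168·9161) = √1539048 = 1240.5837
r = -102 / 1240.5837 = -0.0822
t = r·√(n−2)/√(1−r²) = -0.0822·√4 / √(1−0.006757) = -0.164400 / 0.996616 = -0.165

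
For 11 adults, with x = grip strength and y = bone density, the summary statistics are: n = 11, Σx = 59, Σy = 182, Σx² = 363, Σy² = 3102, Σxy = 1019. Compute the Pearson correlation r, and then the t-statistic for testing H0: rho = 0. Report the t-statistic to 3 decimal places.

2.628

Numerator: nΣxy − (Σx)(Σy) = 11·1019 − (59)(182) = 471
Denominator: √[(nΣx²−(Σx)²)(nΣy²−(Σy)²)]
  nΣx²−(Σx)² = 11·363 − 3481 = 512;  nΣy²−(Σy)² = 11·3102 − 33124 = 998
  √(512·998) = √510976 = 714.8259
r = 471 / 714.8259 = 0.6589
t = r·√(n−2)/√(1−r²) = 0.6589·√9 / √(1−0.434149) = 1.976700 / 0.752231 = 2.628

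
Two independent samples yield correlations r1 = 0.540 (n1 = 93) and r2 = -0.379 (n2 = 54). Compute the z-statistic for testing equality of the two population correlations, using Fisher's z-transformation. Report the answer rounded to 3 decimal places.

5.723

z1 = atanh(0.540) = 0.604156,  z2 = atanh(-0.379) = -0.398891
SE = √(1/(n1−3) + 1/(n2−3)) = √(1/90 + 1/51) = √(0.0111111 + 0.0196078) = √0.0307189 = 0.175268
z = (z1 − z2)/SE = (0.604156 − (-0.398891)) / 0.175268 = 1.003047 / 0.175268 = 5.723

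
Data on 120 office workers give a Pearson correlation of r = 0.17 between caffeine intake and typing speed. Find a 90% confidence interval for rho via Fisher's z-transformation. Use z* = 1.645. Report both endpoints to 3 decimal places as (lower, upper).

z_r = atanh(0.17) = 0.171667;  SE = 1/√(n−3) = 1/√117 = 0.092450
z-limits: 0.171667 ± 1.645·0.092450 = 0.171667 ± 0.152080 = [0.019587, 0.323747]
ρ-limits: (tanh 0.019587, tanh 0.323747) = (0.020, 0.313)

(0.020, 0.313)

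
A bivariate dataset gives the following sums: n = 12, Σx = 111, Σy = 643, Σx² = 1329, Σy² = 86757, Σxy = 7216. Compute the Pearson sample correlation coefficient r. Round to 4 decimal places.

Numerator: nΣxy − (Σx)(Σy) = 12·7216 − (111)(643) = 15219
Denominator: √[(nΣx²−(Σx)²)(nΣy²−(Σy)²)]
  nΣx²−(Σx)² = 12·1329 − 12321 = 3627;  nΣy²−(Σy)² = 12·86757 − 413449 = 627635
  √(3627·627635) = √2276432145 = 47711.9707
r = 15219 / 47711.9707 = 0.3190

0.3190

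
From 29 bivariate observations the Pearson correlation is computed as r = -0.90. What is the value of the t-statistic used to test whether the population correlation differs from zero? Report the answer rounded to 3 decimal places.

-10.729

t = r·√(n−2) / √(1−r²) with r = -0.90, n = 29
  = -0.90·√27 / √(1 − 0.8100)
  = -0.90·5.196152 / 0.435890
  = -4.676537 / 0.435890 = -10.729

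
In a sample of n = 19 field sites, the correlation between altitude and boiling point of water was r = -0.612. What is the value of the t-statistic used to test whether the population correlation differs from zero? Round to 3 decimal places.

1 − r² = 1 − 0.374544 = 0.625456;  √(1−r²) = 0.790858
√(n−2) = √17 = 4.123106
t = r·√(n−2)/√(1−r²) = -0.612 · 4.123106 / 0.790858 = -3.191

-3.191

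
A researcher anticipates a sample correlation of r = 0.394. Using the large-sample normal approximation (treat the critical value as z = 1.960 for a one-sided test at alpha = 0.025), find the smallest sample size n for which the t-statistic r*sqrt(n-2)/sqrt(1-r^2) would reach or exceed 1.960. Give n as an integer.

23

Need r·√(n−2)/√(1−r²) ≥ 1.960
√(n−2) ≥ 1.960·√(1−0.155236) / 0.394 = 1.960·0.919110 / 0.394 = 4.5722
n−2 ≥ 20.9050  ⇒  n ≥ 22.9050
Smallest integer n = 23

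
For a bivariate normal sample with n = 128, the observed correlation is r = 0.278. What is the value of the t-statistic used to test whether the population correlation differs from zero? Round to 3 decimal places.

1 − r² = 1 − 0.077284 = 0.922716;  √(1−r²) = 0.960581
√(n−2) = √126 = 11.224972
t = r·√(n−2)/√(1−r²) = 0.278 · 11.224972 / 0.960581 = 3.249

3.249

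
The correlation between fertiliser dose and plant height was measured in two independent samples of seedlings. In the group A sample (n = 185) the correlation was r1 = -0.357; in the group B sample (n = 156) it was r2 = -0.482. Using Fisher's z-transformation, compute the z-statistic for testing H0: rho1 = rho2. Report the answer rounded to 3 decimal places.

Fisher z-transforms: z1 = atanh(-0.357) = -0.373443, z2 = atanh(-0.482) = -0.525586; difference d = 0.152143
Var(d) = 1/182 + 1/153 = 0.0054945 + 0.0065359 = 0.0120304
z = d/√Var(d) = 0.152143 / √0.0120304 = 0.152143 / 0.109683 = 1.387

1.387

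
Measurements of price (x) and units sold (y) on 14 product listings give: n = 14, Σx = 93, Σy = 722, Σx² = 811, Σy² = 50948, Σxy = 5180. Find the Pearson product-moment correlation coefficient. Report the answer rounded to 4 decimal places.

0.2358

Numerator: nΣxy − (Σx)(Σy) = 14·5180 − (93)(722) = 5374
Denominator: √[(nΣx²−(Σx)²)(nΣy²−(Σy)²)]
  nΣx²−(Σx)² = 14·811 − 8649 = 2705;  nΣy²−(Σy)² = 14·50948 − 521284 = 191988
  √(2705·191988) = √519327540 = 22788.7591
r = 5374 / 22788.7591 = 0.2358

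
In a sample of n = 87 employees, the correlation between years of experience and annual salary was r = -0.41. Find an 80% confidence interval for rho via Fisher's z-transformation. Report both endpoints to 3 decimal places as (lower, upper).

(-0.519, -0.287)

Fisher z: z_r = atanh(r) = ½·ln((1+(-0.41))/(1−(-0.41))) = -0.435611
SE(z) = 1/√(n−3) = 1/√84 = 0.109109
80% ⇒ z* = 1.282; margin = 1.282·0.109109 = 0.139878
CI on z-scale: (-0.575489, -0.295733)
Back-transform: tanh(-0.575489) = -0.519379, tanh(-0.295733) = -0.287403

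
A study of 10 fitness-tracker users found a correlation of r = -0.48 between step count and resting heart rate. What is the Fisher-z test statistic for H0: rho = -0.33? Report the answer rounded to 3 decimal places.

-0.477

Fisher z: atanh(-0.48) = -0.522984, atanh(-0.33) = -0.342828
z = (z_r − z_0)·√(n−3) = (-0.522984 − (-0.342828))·√7 = -0.180156 · 2.645751 = -0.477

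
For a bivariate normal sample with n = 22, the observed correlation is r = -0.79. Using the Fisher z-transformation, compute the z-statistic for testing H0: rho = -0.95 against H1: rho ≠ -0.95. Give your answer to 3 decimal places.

3.314

Fisher z: atanh(-0.79) = -1.071432, atanh(-0.95) = -1.831781
z = (z_r − z_0)·√(n−3) = (-1.071432 − (-1.831781))·√19 = 0.760349 · 4.358899 = 3.314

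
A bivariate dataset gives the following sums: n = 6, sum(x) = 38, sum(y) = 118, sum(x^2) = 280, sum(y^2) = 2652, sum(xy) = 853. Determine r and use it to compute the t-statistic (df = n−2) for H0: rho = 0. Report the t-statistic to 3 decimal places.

S_xy = nΣxy − ΣxΣy = 6·853 − 38·118 = 5118 − 4484 = 634
S_xx = nΣx² − (Σx)² = 6·280 − 38² = 1680 − 1444 = 236
S_yy = nΣy² − (Σy)² = 6·2652 − 118² = 15912 − 13924 = 1988
r = S_xy / √(S_xx·S_yy) = 634 / √(236·1988) = 634 / √469168 = 634 / 684.9584 = 0.9256
t = r·√(n−2)/√(1−r²) = 0.9256·√4 / √(1−0.856735) = 1.851200 / 0.378504 = 4.891

4.891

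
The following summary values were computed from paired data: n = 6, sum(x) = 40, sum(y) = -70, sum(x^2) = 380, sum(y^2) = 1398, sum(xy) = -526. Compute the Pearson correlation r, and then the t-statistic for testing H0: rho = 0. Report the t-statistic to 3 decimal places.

Numerator: nΣxy − (Σx)(Σy) = 6·(-526) − (40)(-70) = -356
Denominator: √[(nΣx²−(Σx)²)(nΣy²−(Σy)²)]
  nΣx²−(Σx)² = 6·380 − 1600 = 680;  nΣy²−(Σy)² = 6·1398 − 4900 = 3488
  √(680·3488) = √2371840 = 1540.0779
r = -356 / 1540.0779 = -0.2312
t = r·√(n−2)/√(1−r²) = -0.2312·√4 / √(1−0.053453) = -0.462400 / 0.972906 = -0.475

-0.475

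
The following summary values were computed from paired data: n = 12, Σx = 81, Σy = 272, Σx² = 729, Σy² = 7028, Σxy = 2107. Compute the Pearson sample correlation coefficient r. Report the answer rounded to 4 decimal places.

0.6835

S_xy = nΣxy − ΣxΣy = 12·2107 − 81·272 = 25284 − 22032 = 3252
S_xx = nΣx² − (Σx)² = 12·729 − 81² = 8748 − 6561 = 2187
S_yy = nΣy² − (Σy)² = 12·7028 − 272² = 84336 − 73984 = 10352
r = S_xy / √(S_xx·S_yy) = 3252 / √(2187·10352) = 3252 / √22639824 = 3252 / 4758.1324 = 0.6835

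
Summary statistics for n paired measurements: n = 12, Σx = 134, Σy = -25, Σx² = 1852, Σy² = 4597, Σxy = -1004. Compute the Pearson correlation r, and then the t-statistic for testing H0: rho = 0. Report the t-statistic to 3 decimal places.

S_xy = nΣxy − ΣxΣy = 12·(-1004) − 134·(-25) = -12048 − (-3350) = -8698
S_xx = nΣx² − (Σx)² = 12·1852 − 134² = 22224 − 17956 = 4268
S_yy = nΣy² − (Σy)² = 12·4597 − (-25)² = 55164 − 625 = 54539
r = S_xy / √(S_xx·S_yy) = -8698 / √(4268·54539) = -8698 / √232772452 = -8698 / 15256.8821 = -0.5701
t = r·√(n−2)/√(1−r²) = -0.5701·√10 / √(1−0.325014) = -1.802814 / 0.821575 = -2.194

-2.194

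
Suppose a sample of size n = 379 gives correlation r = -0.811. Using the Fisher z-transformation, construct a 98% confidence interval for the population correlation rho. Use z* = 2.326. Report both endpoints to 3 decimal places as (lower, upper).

z_r = atanh(-0.811) = -1.129944;  SE = 1/√(n−3) = 1/√376 = 0.051571
z-limits: -1.129944 ± 2.326·0.051571 = -1.129944 ± 0.119954 = [-1.249898, -1.009990]
ρ-limits: (tanh -1.249898, tanh -1.009990) = (-0.848, -0.766)

(-0.848, -0.766)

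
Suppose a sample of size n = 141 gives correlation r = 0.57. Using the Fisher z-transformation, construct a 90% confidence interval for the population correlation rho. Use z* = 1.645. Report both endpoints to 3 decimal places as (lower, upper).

(0.468, 0.657)

Fisher z: z_r = atanh(r) = ½·ln((1+0.57)/(1−0.57)) = 0.647523
SE(z) = 1/√(n−3) = 1/√138 = 0.085126
90% ⇒ z* = 1.645; margin = 1.645·0.085126 = 0.140032
CI on z-scale: (0.507491, 0.787555)
Back-transform: tanh(0.507491) = 0.467988, tanh(0.787555) = 0.657022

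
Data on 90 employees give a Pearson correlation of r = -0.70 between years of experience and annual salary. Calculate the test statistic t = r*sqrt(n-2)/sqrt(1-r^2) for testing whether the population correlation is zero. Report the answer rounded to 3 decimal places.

-9.195

1 − r² = 1 − 0.4900 = 0.5100;  √(1−r²) = 0.714143
√(n−2) = √88 = 9.380832
t = r·√(n−2)/√(1−r²) = -0.70 · 9.380832 / 0.714143 = -9.195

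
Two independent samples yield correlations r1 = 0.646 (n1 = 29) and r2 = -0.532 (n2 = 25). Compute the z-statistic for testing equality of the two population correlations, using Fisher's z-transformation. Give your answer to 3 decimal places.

z1 = atanh(0.646) = 0.768403,  z2 = atanh(-0.532) = -0.592931
SE = √(1/(n1−3) + 1/(n2−3)) = √(1/26 + 1/22) = √(0.0384615 + 0.0454545) = √0.0839160 = 0.289683
z = (z1 − z2)/SE = (0.768403 − (-0.592931)) / 0.289683 = 1.361334 / 0.289683 = 4.699

4.699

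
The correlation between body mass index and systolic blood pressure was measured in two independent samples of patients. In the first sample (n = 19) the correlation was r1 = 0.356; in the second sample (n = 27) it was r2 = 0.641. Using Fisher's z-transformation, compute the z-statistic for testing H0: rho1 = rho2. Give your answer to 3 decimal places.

-1.201

Fisher z-transforms: z1 = atanh(0.356) = 0.372298, z2 = atanh(0.641) = 0.759869; difference d = -0.387571
Var(d) = 1/16 + 1/24 = 0.0625000 + 0.0416667 = 0.1041667
z = d/√Var(d) = -0.387571 / √0.1041667 = -0.387571 / 0.322749 = -1.201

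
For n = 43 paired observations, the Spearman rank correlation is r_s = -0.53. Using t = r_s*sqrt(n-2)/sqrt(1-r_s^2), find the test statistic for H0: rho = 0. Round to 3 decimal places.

-4.002

t = r_s·√(n−2) / √(1−r_s²) with r_s = -0.53, n = 43
  = -0.53·√41 / √(1 − 0.2809)
  = -0.53·6.403124 / 0.847998
  = -3.393656 / 0.847998 = -4.002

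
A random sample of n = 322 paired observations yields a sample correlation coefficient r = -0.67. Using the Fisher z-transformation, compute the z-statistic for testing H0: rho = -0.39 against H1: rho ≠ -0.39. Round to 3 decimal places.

z_r = atanh(-0.67) = -0.810743,  z_0 = atanh(-0.39) = -0.411800
SE = 1/√(n−3) = 1/√319 = 0.055989
z = (z_r − z_0)/SE = (-0.810743 − (-0.411800)) / 0.055989 = -0.398943 / 0.055989 = -7.125

-7.125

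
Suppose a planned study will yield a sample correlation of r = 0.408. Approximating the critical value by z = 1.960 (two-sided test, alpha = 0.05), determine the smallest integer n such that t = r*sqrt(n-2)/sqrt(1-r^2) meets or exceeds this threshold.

r√(n−2)/√(1−r²) ≥ 1.960  ⇔  n−2 ≥ (1.960)²·(1−r²)/r²
(1−r²)/r² = (1−0.166464)/0.166464 = 5.0073
n ≥ 2 + 3.8416·5.0073 = 2 + 19.2360 = 21.2360
⌈21.2360⌉ = 22

22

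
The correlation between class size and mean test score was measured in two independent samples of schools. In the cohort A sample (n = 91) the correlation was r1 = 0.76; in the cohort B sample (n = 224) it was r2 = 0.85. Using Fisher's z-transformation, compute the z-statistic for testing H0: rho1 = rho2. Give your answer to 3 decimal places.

-2.062

z1 = atanh(0.76) = 0.996215,  z2 = atanh(0.85) = 1.256153
SE = √(1/(n1−3) + 1/(n2−3)) = √(1/88 + 1/221) = √(0.0113636 + 0.0045249) = √0.0158885 = 0.126050
z = (z1 − z2)/SE = (0.996215 − 1.256153) / 0.126050 = -0.259938 / 0.126050 = -2.062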